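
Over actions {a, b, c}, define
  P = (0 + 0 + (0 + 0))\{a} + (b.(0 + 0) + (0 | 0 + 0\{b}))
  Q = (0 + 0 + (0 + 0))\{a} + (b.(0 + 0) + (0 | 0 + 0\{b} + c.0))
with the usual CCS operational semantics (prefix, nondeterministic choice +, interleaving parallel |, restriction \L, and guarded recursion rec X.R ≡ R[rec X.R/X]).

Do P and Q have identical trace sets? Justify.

LTS(P): 2 reachable states
  u0 = (0 + 0 + (0 + 0))\{a} + (b.(0 + 0) + (0 | 0 + 0\{b})) → —b→ u1
  u1 = 0 + 0 → ∅
LTS(Q): 3 reachable states
  v0 = (0 + 0 + (0 + 0))\{a} + (b.(0 + 0) + (0 | 0 + 0\{b} + c.0)) → —b→ v1, —c→ v2
  v1 = 0 + 0 → ∅
  v2 = 0 → ∅
Run σ = ⟨c⟩ on Q: start {v0}
  after c @ step 1: {v2}
  Q completes σ.
Run σ = ⟨c⟩ on P: start {u0}
  after c @ step 1: ∅ (P stuck)

trace-distinct — witness ⟨c⟩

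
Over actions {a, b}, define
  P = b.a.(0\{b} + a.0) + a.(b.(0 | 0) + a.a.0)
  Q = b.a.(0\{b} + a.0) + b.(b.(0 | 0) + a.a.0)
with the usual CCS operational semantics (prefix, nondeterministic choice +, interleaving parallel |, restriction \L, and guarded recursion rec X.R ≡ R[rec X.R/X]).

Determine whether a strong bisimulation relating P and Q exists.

Reachable graph of P (7 states):
  m0 = b.a.(0\{b} + a.0) + a.(b.(0 | 0) + a.a.0) has moves =a=> m1, =b=> m2
  m1 = b.(0 | 0) + a.a.0 has moves =a=> m3, =b=> m4
  m2 = a.(0\{b} + a.0) has moves =a=> m5
  m3 = a.0 has moves =a=> m6
  m4 = 0 | 0 has moves (no moves)
  m5 = 0\{b} + a.0 has moves =a=> m6
  m6 = 0 has moves (no moves)
Reachable graph of Q (7 states):
  n0 = b.a.(0\{b} + a.0) + b.(b.(0 | 0) + a.a.0) has moves =b=> n1, =b=> n2
  n1 = a.(0\{b} + a.0) has moves =a=> n3
  n2 = b.(0 | 0) + a.a.0 has moves =a=> n4, =b=> n5
  n3 = 0\{b} + a.0 has moves =a=> n6
  n4 = a.0 has moves =a=> n6
  n5 = 0 | 0 has moves (no moves)
  n6 = 0 has moves (no moves)
Partition-refinement fixed point:
  B0 = {m0}
  B1 = {m2, n1}
  B2 = {m3, m5, n3, n4}
  B3 = {m4, m6, n5, n6}
  B4 = {m1, n2}
  B5 = {n0}
m0 ∈ B0, n0 ∈ B5 → different blocks

NO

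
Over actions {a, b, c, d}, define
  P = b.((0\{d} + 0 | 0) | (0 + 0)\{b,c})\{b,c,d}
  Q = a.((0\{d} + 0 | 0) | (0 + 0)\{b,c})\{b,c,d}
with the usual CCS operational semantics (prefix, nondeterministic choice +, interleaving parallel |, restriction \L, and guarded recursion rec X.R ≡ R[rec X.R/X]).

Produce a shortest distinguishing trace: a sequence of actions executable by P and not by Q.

P's transition system — 2 states:
  m0 = b.((0\{d} + 0 | 0) | (0 + 0)\{b,c})\{b,c,d} ⊢ -b-> m1
  m1 = ((0\{d} + 0 | 0) | (0 + 0)\{b,c})\{b,c,d} ⊢ stopped
Q's transition system — 2 states:
  n0 = a.((0\{d} + 0 | 0) | (0 + 0)\{b,c})\{b,c,d} ⊢ -a-> n1
  n1 = ((0\{d} + 0 | 0) | (0 + 0)\{b,c})\{b,c,d} ⊢ stopped
Run σ = ⟨b⟩ on P: start {m0}
  [1] b ⇒ {m1}
  ✓ P
Run σ = ⟨b⟩ on Q: start {n0}
  [1] b ⇒ ∅ (Q stuck)

b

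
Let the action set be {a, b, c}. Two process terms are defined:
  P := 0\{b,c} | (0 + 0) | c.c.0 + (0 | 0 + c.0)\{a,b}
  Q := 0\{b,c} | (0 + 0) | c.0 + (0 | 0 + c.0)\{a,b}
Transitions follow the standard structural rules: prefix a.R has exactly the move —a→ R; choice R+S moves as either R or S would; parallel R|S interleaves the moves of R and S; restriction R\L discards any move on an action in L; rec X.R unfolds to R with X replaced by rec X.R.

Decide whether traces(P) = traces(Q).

Reachable graph of P (4 states):
  p0 = 0\{b,c} | (0 + 0) | c.c.0 + (0 | 0 + c.0)\{a,b} :: --c--▸ p1, --c--▸ p2
  p1 = 0\{a,b} :: (no moves)
  p2 = 0\{b,c} | (0 + 0) | c.0 :: --c--▸ p3
  p3 = 0\{b,c} | (0 + 0) | 0 :: (no moves)
Reachable graph of Q (3 states):
  q0 = 0\{b,c} | (0 + 0) | c.0 + (0 | 0 + c.0)\{a,b} :: --c--▸ q1, --c--▸ q2
  q1 = 0\{a,b} :: (no moves)
  q2 = 0\{b,c} | (0 + 0) | 0 :: (no moves)
Executing cc from P (initial set {p0}):
  after c @ step 1: {p1, p2}
  after c @ step 2: {p3}
  — P admits the full trace.
Executing cc from Q (initial set {q0}):
  after c @ step 1: {q1, q2}
  after c @ step 2: no successor for Q

trace-distinct — witness ⟨cc⟩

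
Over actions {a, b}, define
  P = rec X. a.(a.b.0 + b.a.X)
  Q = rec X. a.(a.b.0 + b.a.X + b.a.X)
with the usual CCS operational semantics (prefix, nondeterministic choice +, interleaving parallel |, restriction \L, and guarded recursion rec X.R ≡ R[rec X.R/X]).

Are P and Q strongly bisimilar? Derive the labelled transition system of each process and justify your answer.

YES

P's transition system — 5 states:
  s0 = rec X. a.(a.b.0 + b.a.X) has moves --a--▸ s1
  s1 = a.b.0 + b.a.(rec X. a.(a.b.0 + b.a.X)) has moves --a--▸ s2, --b--▸ s3
  s2 = b.0 has moves --b--▸ s4
  s3 = a.(rec X. a.(a.b.0 + b.a.X)) has moves --a--▸ s0
  s4 = 0 has moves ∅
Q's transition system — 5 states:
  t0 = rec X. a.(a.b.0 + b.a.X + b.a.X) has moves --a--▸ t1
  t1 = a.b.0 + b.a.(rec X. a.(a.b.0 + b.a.X + b.a.X)) + b.a.(rec X. a.(a.b.0 + b.a.X + b.a.X)) has moves --a--▸ t2, --b--▸ t3
  t2 = b.0 has moves --b--▸ t4
  t3 = a.(rec X. a.(a.b.0 + b.a.X + b.a.X)) has moves --a--▸ t0
  t4 = 0 has moves ∅
Bisimilarity quotient blocks:
  B0 = {s0, t0}
  B1 = {s1, t1}
  B2 = {s3, t3}
  B3 = {s2, t2}
  B4 = {s4, t4}
s0 ∈ B0, t0 ∈ B0 → same block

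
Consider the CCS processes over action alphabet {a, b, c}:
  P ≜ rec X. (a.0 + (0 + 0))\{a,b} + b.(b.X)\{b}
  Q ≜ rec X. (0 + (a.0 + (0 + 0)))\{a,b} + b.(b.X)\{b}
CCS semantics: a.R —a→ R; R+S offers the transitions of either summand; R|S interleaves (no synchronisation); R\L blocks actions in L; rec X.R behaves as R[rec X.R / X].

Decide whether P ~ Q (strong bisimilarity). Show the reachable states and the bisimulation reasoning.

LTS(P): 2 reachable states
  s0 = rec X. (a.0 + (0 + 0))\{a,b} + b.(b.X)\{b} ⊢ =b=> s1
  s1 = (b.(rec X. (a.0 + (0 + 0))\{a,b} + b.(b.X)\{b}))\{b} ⊢ ∅
LTS(Q): 2 reachable states
  t0 = rec X. (0 + (a.0 + (0 + 0)))\{a,b} + b.(b.X)\{b} ⊢ =b=> t1
  t1 = (b.(rec X. (0 + (a.0 + (0 + 0)))\{a,b} + b.(b.X)\{b}))\{b} ⊢ ∅
Coarsest stable partition (strong bisimilarity classes):
  B0 = {s0, t0}
  B1 = {s1, t1}
s0 ∈ B0, t0 ∈ B0 → same block

YES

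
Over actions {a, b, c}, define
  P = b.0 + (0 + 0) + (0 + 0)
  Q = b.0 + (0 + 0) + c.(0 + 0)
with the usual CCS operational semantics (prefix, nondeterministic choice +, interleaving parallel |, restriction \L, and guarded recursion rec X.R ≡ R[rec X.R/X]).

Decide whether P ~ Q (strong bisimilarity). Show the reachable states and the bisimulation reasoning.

NO

LTS(P): 2 reachable states
  m0 = b.0 + (0 + 0) + (0 + 0) ⊢ -b-> m1
  m1 = 0 ⊢ ·
LTS(Q): 3 reachable states
  n0 = b.0 + (0 + 0) + c.(0 + 0) ⊢ -b-> n1, -c-> n2
  n1 = 0 ⊢ ·
  n2 = 0 + 0 ⊢ ·
Bisimilarity quotient blocks:
  B0 = {m0}
  B1 = {m1, n1, n2}
  B2 = {n0}
m0 ∈ B0, n0 ∈ B2 → different blocks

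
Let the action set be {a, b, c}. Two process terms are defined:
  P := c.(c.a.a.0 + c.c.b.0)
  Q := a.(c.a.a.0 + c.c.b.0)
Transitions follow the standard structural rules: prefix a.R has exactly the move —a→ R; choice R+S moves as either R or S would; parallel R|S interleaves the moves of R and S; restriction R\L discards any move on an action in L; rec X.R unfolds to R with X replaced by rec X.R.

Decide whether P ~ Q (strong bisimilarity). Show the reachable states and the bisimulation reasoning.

Reachable graph of P (7 states):
  s0 = c.(c.a.a.0 + c.c.b.0) ⊢ -c-> s1
  s1 = c.a.a.0 + c.c.b.0 ⊢ -c-> s2, -c-> s3
  s2 = a.a.0 ⊢ -a-> s4
  s3 = c.b.0 ⊢ -c-> s5
  s4 = a.0 ⊢ -a-> s6
  s5 = b.0 ⊢ -b-> s6
  s6 = 0 ⊢ ∅
Reachable graph of Q (7 states):
  t0 = a.(c.a.a.0 + c.c.b.0) ⊢ -a-> t1
  t1 = c.a.a.0 + c.c.b.0 ⊢ -c-> t2, -c-> t3
  t2 = a.a.0 ⊢ -a-> t4
  t3 = c.b.0 ⊢ -c-> t5
  t4 = a.0 ⊢ -a-> t6
  t5 = b.0 ⊢ -b-> t6
  t6 = 0 ⊢ ∅
Bisimilarity quotient blocks:
  B0 = {s0}
  B1 = {s1, t1}
  B2 = {s3, t3}
  B3 = {s5, t5}
  B4 = {s6, t6}
  B5 = {s2, t2}
  B6 = {s4, t4}
  B7 = {t0}
s0 ∈ B0, t0 ∈ B7 → different blocks

P ≁ Q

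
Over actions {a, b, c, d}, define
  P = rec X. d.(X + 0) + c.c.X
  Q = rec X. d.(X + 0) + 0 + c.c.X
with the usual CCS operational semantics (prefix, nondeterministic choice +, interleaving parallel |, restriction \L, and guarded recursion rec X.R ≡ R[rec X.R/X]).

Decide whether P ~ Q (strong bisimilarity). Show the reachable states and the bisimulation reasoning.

YES

LTS(P): 3 reachable states
  p0 = rec X. d.(X + 0) + c.c.X has moves --c--▸ p1, --d--▸ p2
  p1 = c.(rec X. d.(X + 0) + c.c.X) has moves --c--▸ p0
  p2 = (rec X. d.(X + 0) + c.c.X) + 0 has moves --c--▸ p1, --d--▸ p2
LTS(Q): 3 reachable states
  q0 = rec X. d.(X + 0) + 0 + c.c.X has moves --c--▸ q1, --d--▸ q2
  q1 = c.(rec X. d.(X + 0) + 0 + c.c.X) has moves --c--▸ q0
  q2 = (rec X. d.(X + 0) + 0 + c.c.X) + 0 has moves --c--▸ q1, --d--▸ q2
Coarsest stable partition (strong bisimilarity classes):
  B0 = {p0, p2, q0, q2}
  B1 = {p1, q1}
p0 ∈ B0, q0 ∈ B0 → same block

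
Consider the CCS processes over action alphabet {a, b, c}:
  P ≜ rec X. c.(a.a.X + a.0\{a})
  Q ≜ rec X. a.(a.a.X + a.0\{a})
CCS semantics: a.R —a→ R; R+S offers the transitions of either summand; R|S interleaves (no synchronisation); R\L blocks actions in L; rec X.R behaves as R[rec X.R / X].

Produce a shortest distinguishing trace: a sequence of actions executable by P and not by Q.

Reachable graph of P (4 states):
  m0 = rec X. c.(a.a.X + a.0\{a}) ⊢ —c→ m1
  m1 = a.a.(rec X. c.(a.a.X + a.0\{a})) + a.0\{a} ⊢ —a→ m2, —a→ m3
  m2 = 0\{a} ⊢ (no moves)
  m3 = a.(rec X. c.(a.a.X + a.0\{a})) ⊢ —a→ m0
Reachable graph of Q (4 states):
  n0 = rec X. a.(a.a.X + a.0\{a}) ⊢ —a→ n1
  n1 = a.a.(rec X. a.(a.a.X + a.0\{a})) + a.0\{a} ⊢ —a→ n2, —a→ n3
  n2 = 0\{a} ⊢ (no moves)
  n3 = a.(rec X. a.(a.a.X + a.0\{a})) ⊢ —a→ n0
Run σ = ⟨c⟩ on P: start {m0}
  after c @ step 1: {m1}
  P completes σ.
Run σ = ⟨c⟩ on Q: start {n0}
  after c @ step 1: ∅ (Q stuck)

c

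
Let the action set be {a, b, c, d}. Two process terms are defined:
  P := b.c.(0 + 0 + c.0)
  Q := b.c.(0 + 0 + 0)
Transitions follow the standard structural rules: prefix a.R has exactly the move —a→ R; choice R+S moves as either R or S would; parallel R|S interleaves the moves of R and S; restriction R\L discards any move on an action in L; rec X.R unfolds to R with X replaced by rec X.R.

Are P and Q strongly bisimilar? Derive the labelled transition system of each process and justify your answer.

Reachable graph of P (4 states):
  u0 = b.c.(0 + 0 + c.0) :: ··b··> u1
  u1 = c.(0 + 0 + c.0) :: ··c··> u2
  u2 = 0 + 0 + c.0 :: ··c··> u3
  u3 = 0 :: ∅
Reachable graph of Q (3 states):
  v0 = b.c.(0 + 0 + 0) :: ··b··> v1
  v1 = c.(0 + 0 + 0) :: ··c··> v2
  v2 = 0 + 0 + 0 :: ∅
Bisimilarity quotient blocks:
  B0 = {u0}
  B1 = {u1}
  B2 = {u2, v1}
  B3 = {u3, v2}
  B4 = {v0}
u0 ∈ B0, v0 ∈ B4 → different blocks

not bisimilar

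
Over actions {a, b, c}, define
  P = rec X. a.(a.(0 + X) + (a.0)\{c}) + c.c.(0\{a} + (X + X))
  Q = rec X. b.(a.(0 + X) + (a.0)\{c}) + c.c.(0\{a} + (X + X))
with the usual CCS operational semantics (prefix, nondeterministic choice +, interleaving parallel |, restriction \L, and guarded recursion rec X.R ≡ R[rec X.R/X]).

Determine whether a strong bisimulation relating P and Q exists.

Reachable graph of P (6 states):
  s0 = rec X. a.(a.(0 + X) + (a.0)\{c}) + c.c.(0\{a} + (X + X)) ⊢ ··a··> s1, ··c··> s2
  s1 = a.(0 + (rec X. a.(a.(0 + X) + (a.0)\{c}) + c.c.(0\{a} + (X + X)))) + (a.0)\{c} ⊢ ··a··> s3, ··a··> s4
  s2 = c.(0\{a} + ((rec X. a.(a.(0 + X) + (a.0)\{c}) + c.c.(0\{a} + (X + X))) + (rec X. a.(a.(0 + X) + (a.0)\{c}) + c.c.(0\{a} + (X + X))))) ⊢ ··c··> s5
  s3 = 0 + (rec X. a.(a.(0 + X) + (a.0)\{c}) + c.c.(0\{a} + (X + X))) ⊢ ··a··> s1, ··c··> s2
  s4 = 0\{c} ⊢ ∅
  s5 = 0\{a} + ((rec X. a.(a.(0 + X) + (a.0)\{c}) + c.c.(0\{a} + (X + X))) + (rec X. a.(a.(0 + X) + (a.0)\{c}) + c.c.(0\{a} + (X + X)))) ⊢ ··a··> s1, ··c··> s2
Reachable graph of Q (6 states):
  t0 = rec X. b.(a.(0 + X) + (a.0)\{c}) + c.c.(0\{a} + (X + X)) ⊢ ··b··> t1, ··c··> t2
  t1 = a.(0 + (rec X. b.(a.(0 + X) + (a.0)\{c}) + c.c.(0\{a} + (X + X)))) + (a.0)\{c} ⊢ ··a··> t3, ··a··> t4
  t2 = c.(0\{a} + ((rec X. b.(a.(0 + X) + (a.0)\{c}) + c.c.(0\{a} + (X + X))) + (rec X. b.(a.(0 + X) + (a.0)\{c}) + c.c.(0\{a} + (X + X))))) ⊢ ··c··> t5
  t3 = 0 + (rec X. b.(a.(0 + X) + (a.0)\{c}) + c.c.(0\{a} + (X + X))) ⊢ ··b··> t1, ··c··> t2
  t4 = 0\{c} ⊢ ∅
  t5 = 0\{a} + ((rec X. b.(a.(0 + X) + (a.0)\{c}) + c.c.(0\{a} + (X + X))) + (rec X. b.(a.(0 + X) + (a.0)\{c}) + c.c.(0\{a} + (X + X)))) ⊢ ··b··> t1, ··c··> t2
Partition-refinement fixed point:
  B0 = {s0, s3, s5}
  B1 = {s1}
  B2 = {s2}
  B3 = {s4, t4}
  B4 = {t0, t3, t5}
  B5 = {t2}
  B6 = {t1}
s0 ∈ B0, t0 ∈ B4 → different blocks

not bisimilar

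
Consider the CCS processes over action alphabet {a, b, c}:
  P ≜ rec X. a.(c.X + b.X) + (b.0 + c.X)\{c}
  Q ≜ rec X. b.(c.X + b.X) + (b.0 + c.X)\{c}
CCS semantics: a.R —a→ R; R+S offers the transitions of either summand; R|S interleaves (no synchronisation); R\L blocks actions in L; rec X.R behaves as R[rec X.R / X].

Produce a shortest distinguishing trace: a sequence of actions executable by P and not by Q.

LTS(P): 3 reachable states
  u0 = rec X. a.(c.X + b.X) + (b.0 + c.X)\{c} | =a=> u1, =b=> u2
  u1 = c.(rec X. a.(c.X + b.X) + (b.0 + c.X)\{c}) + b.(rec X. a.(c.X + b.X) + (b.0 + c.X)\{c}) | =b=> u0, =c=> u0
  u2 = 0\{c} | ·
LTS(Q): 3 reachable states
  v0 = rec X. b.(c.X + b.X) + (b.0 + c.X)\{c} | =b=> v1, =b=> v2
  v1 = 0\{c} | ·
  v2 = c.(rec X. b.(c.X + b.X) + (b.0 + c.X)\{c}) + b.(rec X. b.(c.X + b.X) + (b.0 + c.X)\{c}) | =b=> v0, =c=> v0
Trace ⟨a⟩ through P, begin at {u0}:
  [1] a ⇒ {u1}
  — P admits the full trace.
Trace ⟨a⟩ through Q, begin at {v0}:
  [1] a ⇒ no successor for Q

a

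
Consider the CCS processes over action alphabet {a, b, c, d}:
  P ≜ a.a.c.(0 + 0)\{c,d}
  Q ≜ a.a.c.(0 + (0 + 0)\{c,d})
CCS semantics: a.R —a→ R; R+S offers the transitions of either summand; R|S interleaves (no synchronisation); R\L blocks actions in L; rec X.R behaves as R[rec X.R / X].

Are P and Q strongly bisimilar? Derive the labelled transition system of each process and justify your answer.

P ~ Q

P's transition system — 4 states:
  m0 = a.a.c.(0 + 0)\{c,d} → --a--▸ m1
  m1 = a.c.(0 + 0)\{c,d} → --a--▸ m2
  m2 = c.(0 + 0)\{c,d} → --c--▸ m3
  m3 = (0 + 0)\{c,d} → ∅
Q's transition system — 4 states:
  n0 = a.a.c.(0 + (0 + 0)\{c,d}) → --a--▸ n1
  n1 = a.c.(0 + (0 + 0)\{c,d}) → --a--▸ n2
  n2 = c.(0 + (0 + 0)\{c,d}) → --c--▸ n3
  n3 = 0 + (0 + 0)\{c,d} → ∅
Partition-refinement fixed point:
  B0 = {m0, n0}
  B1 = {m1, n1}
  B2 = {m2, n2}
  B3 = {m3, n3}
m0 ∈ B0, n0 ∈ B0 → same block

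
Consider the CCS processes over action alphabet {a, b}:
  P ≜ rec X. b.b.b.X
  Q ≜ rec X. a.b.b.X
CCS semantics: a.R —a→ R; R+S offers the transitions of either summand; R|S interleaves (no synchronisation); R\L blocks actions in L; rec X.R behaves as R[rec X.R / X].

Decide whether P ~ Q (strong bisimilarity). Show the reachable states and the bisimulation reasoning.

NO

P's transition system — 3 states:
  u0 = rec X. b.b.b.X :: ··b··> u1
  u1 = b.b.(rec X. b.b.b.X) :: ··b··> u2
  u2 = b.(rec X. b.b.b.X) :: ··b··> u0
Q's transition system — 3 states:
  v0 = rec X. a.b.b.X :: ··a··> v1
  v1 = b.b.(rec X. a.b.b.X) :: ··b··> v2
  v2 = b.(rec X. a.b.b.X) :: ··b··> v0
Bisimilarity quotient blocks:
  B0 = {u0, u1, u2}
  B1 = {v0}
  B2 = {v1}
  B3 = {v2}
u0 ∈ B0, v0 ∈ B1 → different blocks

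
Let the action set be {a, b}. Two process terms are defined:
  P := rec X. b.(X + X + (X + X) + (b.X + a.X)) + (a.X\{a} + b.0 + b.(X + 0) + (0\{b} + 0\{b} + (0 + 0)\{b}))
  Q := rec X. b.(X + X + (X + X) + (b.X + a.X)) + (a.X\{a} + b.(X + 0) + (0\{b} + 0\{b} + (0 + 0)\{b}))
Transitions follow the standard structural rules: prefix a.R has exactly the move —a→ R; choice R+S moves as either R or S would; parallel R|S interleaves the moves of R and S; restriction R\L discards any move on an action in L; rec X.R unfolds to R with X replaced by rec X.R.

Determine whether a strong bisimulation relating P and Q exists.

Reachable graph of P (8 states):
  u0 = rec X. b.(X + X + (X + X) + (b.X + a.X)) + (a.X\{a} + b.0 + b.(X + 0) + (0\{b} + 0\{b} + (0 + 0)\{b})) has moves ··a··> u1, ··b··> u2, ··b··> u3, ··b··> u4
  u1 = (rec X. b.(X + X + (X + X) + (b.X + a.X)) + (a.X\{a} + b.0 + b.(X + 0) + (0\{b} + 0\{b} + (0 + 0)\{b})))\{a} has moves ··b··> u5, ··b··> u6, ··b··> u7
  u2 = (rec X. b.(X + X + (X + X) + (b.X + a.X)) + (a.X\{a} + b.0 + b.(X + 0) + (0\{b} + 0\{b} + (0 + 0)\{b}))) + (rec X. b.(X + X + (X + X) + (b.X + a.X)) + (a.X\{a} + b.0 + b.(X + 0) + (0\{b} + 0\{b} + (0 + 0)\{b}))) + ((rec X. b.(X + X + (X + X) + (b.X + a.X)) + (a.X\{a} + b.0 + b.(X + 0) + (0\{b} + 0\{b} + (0 + 0)\{b}))) + (rec X. b.(X + X + (X + X) + (b.X + a.X)) + (a.X\{a} + b.0 + b.(X + 0) + (0\{b} + 0\{b} + (0 + 0)\{b})))) + (b.(rec X. b.(X + X + (X + X) + (b.X + a.X)) + (a.X\{a} + b.0 + b.(X + 0) + (0\{b} + 0\{b} + (0 + 0)\{b}))) + a.(rec X. b.(X + X + (X + X) + (b.X + a.X)) + (a.X\{a} + b.0 + b.(X + 0) + (0\{b} + 0\{b} + (0 + 0)\{b})))) has moves ··a··> u0, ··a··> u1, ··b··> u0, ··b··> u2, ··b··> u3, ··b··> u4
  u3 = (rec X. b.(X + X + (X + X) + (b.X + a.X)) + (a.X\{a} + b.0 + b.(X + 0) + (0\{b} + 0\{b} + (0 + 0)\{b}))) + 0 has moves ··a··> u1, ··b··> u2, ··b··> u3, ··b··> u4
  u4 = 0 has moves (no moves)
  u5 = ((rec X. b.(X + X + (X + X) + (b.X + a.X)) + (a.X\{a} + b.0 + b.(X + 0) + (0\{b} + 0\{b} + (0 + 0)\{b}))) + (rec X. b.(X + X + (X + X) + (b.X + a.X)) + (a.X\{a} + b.0 + b.(X + 0) + (0\{b} + 0\{b} + (0 + 0)\{b}))) + ((rec X. b.(X + X + (X + X) + (b.X + a.X)) + (a.X\{a} + b.0 + b.(X + 0) + (0\{b} + 0\{b} + (0 + 0)\{b}))) + (rec X. b.(X + X + (X + X) + (b.X + a.X)) + (a.X\{a} + b.0 + b.(X + 0) + (0\{b} + 0\{b} + (0 + 0)\{b})))) + (b.(rec X. b.(X + X + (X + X) + (b.X + a.X)) + (a.X\{a} + b.0 + b.(X + 0) + (0\{b} + 0\{b} + (0 + 0)\{b}))) + a.(rec X. b.(X + X + (X + X) + (b.X + a.X)) + (a.X\{a} + b.0 + b.(X + 0) + (0\{b} + 0\{b} + (0 + 0)\{b})))))\{a} has moves ··b··> u1, ··b··> u5, ··b··> u6, ··b··> u7
  u6 = ((rec X. b.(X + X + (X + X) + (b.X + a.X)) + (a.X\{a} + b.0 + b.(X + 0) + (0\{b} + 0\{b} + (0 + 0)\{b}))) + 0)\{a} has moves ··b··> u5, ··b··> u6, ··b··> u7
  u7 = 0\{a} has moves (no moves)
Reachable graph of Q (6 states):
  v0 = rec X. b.(X + X + (X + X) + (b.X + a.X)) + (a.X\{a} + b.(X + 0) + (0\{b} + 0\{b} + (0 + 0)\{b})) has moves ··a··> v1, ··b··> v2, ··b··> v3
  v1 = (rec X. b.(X + X + (X + X) + (b.X + a.X)) + (a.X\{a} + b.(X + 0) + (0\{b} + 0\{b} + (0 + 0)\{b})))\{a} has moves ··b··> v4, ··b··> v5
  v2 = (rec X. b.(X + X + (X + X) + (b.X + a.X)) + (a.X\{a} + b.(X + 0) + (0\{b} + 0\{b} + (0 + 0)\{b}))) + (rec X. b.(X + X + (X + X) + (b.X + a.X)) + (a.X\{a} + b.(X + 0) + (0\{b} + 0\{b} + (0 + 0)\{b}))) + ((rec X. b.(X + X + (X + X) + (b.X + a.X)) + (a.X\{a} + b.(X + 0) + (0\{b} + 0\{b} + (0 + 0)\{b}))) + (rec X. b.(X + X + (X + X) + (b.X + a.X)) + (a.X\{a} + b.(X + 0) + (0\{b} + 0\{b} + (0 + 0)\{b})))) + (b.(rec X. b.(X + X + (X + X) + (b.X + a.X)) + (a.X\{a} + b.(X + 0) + (0\{b} + 0\{b} + (0 + 0)\{b}))) + a.(rec X. b.(X + X + (X + X) + (b.X + a.X)) + (a.X\{a} + b.(X + 0) + (0\{b} + 0\{b} + (0 + 0)\{b})))) has moves ··a··> v0, ··a··> v1, ··b··> v0, ··b··> v2, ··b··> v3
  v3 = (rec X. b.(X + X + (X + X) + (b.X + a.X)) + (a.X\{a} + b.(X + 0) + (0\{b} + 0\{b} + (0 + 0)\{b}))) + 0 has moves ··a··> v1, ··b··> v2, ··b··> v3
  v4 = ((rec X. b.(X + X + (X + X) + (b.X + a.X)) + (a.X\{a} + b.(X + 0) + (0\{b} + 0\{b} + (0 + 0)\{b}))) + (rec X. b.(X + X + (X + X) + (b.X + a.X)) + (a.X\{a} + b.(X + 0) + (0\{b} + 0\{b} + (0 + 0)\{b}))) + ((rec X. b.(X + X + (X + X) + (b.X + a.X)) + (a.X\{a} + b.(X + 0) + (0\{b} + 0\{b} + (0 + 0)\{b}))) + (rec X. b.(X + X + (X + X) + (b.X + a.X)) + (a.X\{a} + b.(X + 0) + (0\{b} + 0\{b} + (0 + 0)\{b})))) + (b.(rec X. b.(X + X + (X + X) + (b.X + a.X)) + (a.X\{a} + b.(X + 0) + (0\{b} + 0\{b} + (0 + 0)\{b}))) + a.(rec X. b.(X + X + (X + X) + (b.X + a.X)) + (a.X\{a} + b.(X + 0) + (0\{b} + 0\{b} + (0 + 0)\{b})))))\{a} has moves ··b··> v1, ··b··> v4, ··b··> v5
  v5 = ((rec X. b.(X + X + (X + X) + (b.X + a.X)) + (a.X\{a} + b.(X + 0) + (0\{b} + 0\{b} + (0 + 0)\{b}))) + 0)\{a} has moves ··b··> v4, ··b··> v5
Partition-refinement fixed point:
  B0 = {u0, u3}
  B1 = {u2}
  B2 = {u4, u7}
  B3 = {u1, u5, u6}
  B4 = {v0, v3}
  B5 = {v2}
  B6 = {v1, v4, v5}
u0 ∈ B0, v0 ∈ B4 → different blocks

P ≁ Q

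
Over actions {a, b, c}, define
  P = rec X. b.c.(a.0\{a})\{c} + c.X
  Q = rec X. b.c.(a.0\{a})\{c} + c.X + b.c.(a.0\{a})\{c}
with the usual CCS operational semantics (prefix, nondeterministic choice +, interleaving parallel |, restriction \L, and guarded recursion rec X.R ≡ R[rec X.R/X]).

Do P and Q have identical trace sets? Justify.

trace-equivalent

LTS(P): 4 reachable states
  s0 = rec X. b.c.(a.0\{a})\{c} + c.X → =b=> s1, =c=> s0
  s1 = c.(a.0\{a})\{c} → =c=> s2
  s2 = (a.0\{a})\{c} → =a=> s3
  s3 = 0\{a}\{c} → ∅
LTS(Q): 4 reachable states
  t0 = rec X. b.c.(a.0\{a})\{c} + c.X + b.c.(a.0\{a})\{c} → =b=> t1, =c=> t0
  t1 = c.(a.0\{a})\{c} → =c=> t2
  t2 = (a.0\{a})\{c} → =a=> t3
  t3 = 0\{a}\{c} → ∅
Partition-refinement fixed point:
  B0 = {s0, t0}
  B1 = {s1, t1}
  B2 = {s2, t2}
  B3 = {s3, t3}
s0 ∈ B0, t0 ∈ B0 → same block
Bisimilar ⇒ trace-equivalent.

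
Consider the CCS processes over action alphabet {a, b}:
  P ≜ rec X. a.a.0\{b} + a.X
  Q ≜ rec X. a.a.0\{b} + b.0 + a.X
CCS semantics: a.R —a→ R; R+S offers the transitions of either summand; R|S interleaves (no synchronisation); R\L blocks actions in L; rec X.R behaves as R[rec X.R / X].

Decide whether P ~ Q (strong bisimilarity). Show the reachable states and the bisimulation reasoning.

P ≁ Q

P's transition system — 3 states:
  s0 = rec X. a.a.0\{b} + a.X | -a-> s0, -a-> s1
  s1 = a.0\{b} | -a-> s2
  s2 = 0\{b} | ·
Q's transition system — 4 states:
  t0 = rec X. a.a.0\{b} + b.0 + a.X | -a-> t0, -a-> t1, -b-> t2
  t1 = a.0\{b} | -a-> t3
  t2 = 0 | ·
  t3 = 0\{b} | ·
Bisimilarity quotient blocks:
  B0 = {s0}
  B1 = {s1, t1}
  B2 = {s2, t2, t3}
  B3 = {t0}
s0 ∈ B0, t0 ∈ B3 → different blocks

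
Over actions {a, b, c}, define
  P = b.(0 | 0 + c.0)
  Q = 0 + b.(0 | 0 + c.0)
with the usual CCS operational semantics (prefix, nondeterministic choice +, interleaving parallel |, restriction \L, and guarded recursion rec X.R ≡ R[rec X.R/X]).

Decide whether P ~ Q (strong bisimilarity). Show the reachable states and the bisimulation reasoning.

P ~ Q

Reachable graph of P (3 states):
  p0 = b.(0 | 0 + c.0) has moves -b-> p1
  p1 = 0 | 0 + c.0 has moves -c-> p2
  p2 = 0 has moves deadlocked
Reachable graph of Q (3 states):
  q0 = 0 + b.(0 | 0 + c.0) has moves -b-> q1
  q1 = 0 | 0 + c.0 has moves -c-> q2
  q2 = 0 has moves deadlocked
Coarsest stable partition (strong bisimilarity classes):
  B0 = {p0, q0}
  B1 = {p1, q1}
  B2 = {p2, q2}
p0 ∈ B0, q0 ∈ B0 → same block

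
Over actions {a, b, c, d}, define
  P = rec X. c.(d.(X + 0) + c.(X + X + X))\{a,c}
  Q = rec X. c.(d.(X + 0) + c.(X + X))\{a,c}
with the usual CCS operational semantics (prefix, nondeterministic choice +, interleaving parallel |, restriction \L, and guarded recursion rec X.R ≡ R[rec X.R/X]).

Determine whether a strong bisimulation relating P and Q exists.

bisimilar

P's transition system — 3 states:
  p0 = rec X. c.(d.(X + 0) + c.(X + X + X))\{a,c} ⊢ =c=> p1
  p1 = (d.((rec X. c.(d.(X + 0) + c.(X + X + X))\{a,c}) + 0) + c.((rec X. c.(d.(X + 0) + c.(X + X + X))\{a,c}) + (rec X. c.(d.(X + 0) + c.(X + X + X))\{a,c}) + (rec X. c.(d.(X + 0) + c.(X + X + X))\{a,c})))\{a,c} ⊢ =d=> p2
  p2 = ((rec X. c.(d.(X + 0) + c.(X + X + X))\{a,c}) + 0)\{a,c} ⊢ stopped
Q's transition system — 3 states:
  q0 = rec X. c.(d.(X + 0) + c.(X + X))\{a,c} ⊢ =c=> q1
  q1 = (d.((rec X. c.(d.(X + 0) + c.(X + X))\{a,c}) + 0) + c.((rec X. c.(d.(X + 0) + c.(X + X))\{a,c}) + (rec X. c.(d.(X + 0) + c.(X + X))\{a,c})))\{a,c} ⊢ =d=> q2
  q2 = ((rec X. c.(d.(X + 0) + c.(X + X))\{a,c}) + 0)\{a,c} ⊢ stopped
Coarsest stable partition (strong bisimilarity classes):
  B0 = {p0, q0}
  B1 = {p1, q1}
  B2 = {p2, q2}
p0 ∈ B0, q0 ∈ B0 → same block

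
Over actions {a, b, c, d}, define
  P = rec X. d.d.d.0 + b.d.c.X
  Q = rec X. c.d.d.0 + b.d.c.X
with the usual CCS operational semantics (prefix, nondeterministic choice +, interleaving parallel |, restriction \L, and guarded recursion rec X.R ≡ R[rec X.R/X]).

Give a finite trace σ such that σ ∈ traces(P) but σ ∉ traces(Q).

d

LTS(P): 6 reachable states
  s0 = rec X. d.d.d.0 + b.d.c.X :: -b-> s1, -d-> s2
  s1 = d.c.(rec X. d.d.d.0 + b.d.c.X) :: -d-> s3
  s2 = d.d.0 :: -d-> s4
  s3 = c.(rec X. d.d.d.0 + b.d.c.X) :: -c-> s0
  s4 = d.0 :: -d-> s5
  s5 = 0 :: ·
LTS(Q): 6 reachable states
  t0 = rec X. c.d.d.0 + b.d.c.X :: -b-> t1, -c-> t2
  t1 = d.c.(rec X. c.d.d.0 + b.d.c.X) :: -d-> t3
  t2 = d.d.0 :: -d-> t4
  t3 = c.(rec X. c.d.d.0 + b.d.c.X) :: -c-> t0
  t4 = d.0 :: -d-> t5
  t5 = 0 :: ·
Executing d from P (initial set {s0}):
  [1] d ⇒ {s2}
  — P admits the full trace.
Executing d from Q (initial set {t0}):
  [1] d ⇒ ∅ (Q stuck)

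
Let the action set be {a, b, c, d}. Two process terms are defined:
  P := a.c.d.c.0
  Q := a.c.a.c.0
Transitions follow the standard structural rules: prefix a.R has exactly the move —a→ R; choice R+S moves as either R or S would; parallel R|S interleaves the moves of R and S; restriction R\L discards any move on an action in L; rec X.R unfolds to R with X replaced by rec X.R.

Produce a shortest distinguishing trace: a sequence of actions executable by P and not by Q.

acd

Reachable graph of P (5 states):
  u0 = a.c.d.c.0 :: -a-> u1
  u1 = c.d.c.0 :: -c-> u2
  u2 = d.c.0 :: -d-> u3
  u3 = c.0 :: -c-> u4
  u4 = 0 :: (no moves)
Reachable graph of Q (5 states):
  v0 = a.c.a.c.0 :: -a-> v1
  v1 = c.a.c.0 :: -c-> v2
  v2 = a.c.0 :: -a-> v3
  v3 = c.0 :: -c-> v4
  v4 = 0 :: (no moves)
Trace ⟨acd⟩ through P, begin at {u0}:
  after a @ step 1: {u1}
  after c @ step 2: {u2}
  after d @ step 3: {u3}
  — P admits the full trace.
Trace ⟨acd⟩ through Q, begin at {v0}:
  after a @ step 1: {v1}
  after c @ step 2: {v2}
  after d @ step 3: ∅  — Q cannot continue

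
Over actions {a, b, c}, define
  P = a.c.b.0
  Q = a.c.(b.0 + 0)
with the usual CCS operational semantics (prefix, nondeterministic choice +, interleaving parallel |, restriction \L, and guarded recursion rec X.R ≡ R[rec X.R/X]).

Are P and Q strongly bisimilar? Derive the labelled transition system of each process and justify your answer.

LTS(P): 4 reachable states
  m0 = a.c.b.0 | —a→ m1
  m1 = c.b.0 | —c→ m2
  m2 = b.0 | —b→ m3
  m3 = 0 | ∅
LTS(Q): 4 reachable states
  n0 = a.c.(b.0 + 0) | —a→ n1
  n1 = c.(b.0 + 0) | —c→ n2
  n2 = b.0 + 0 | —b→ n3
  n3 = 0 | ∅
Partition-refinement fixed point:
  B0 = {m0, n0}
  B1 = {m1, n1}
  B2 = {m2, n2}
  B3 = {m3, n3}
m0 ∈ B0, n0 ∈ B0 → same block

P ~ Q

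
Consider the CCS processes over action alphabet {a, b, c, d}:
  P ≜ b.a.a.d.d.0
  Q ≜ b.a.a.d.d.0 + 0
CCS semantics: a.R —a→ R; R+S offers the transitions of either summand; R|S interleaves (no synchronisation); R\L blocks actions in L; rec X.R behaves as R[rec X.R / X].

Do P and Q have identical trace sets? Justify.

P's transition system — 6 states:
  m0 = b.a.a.d.d.0 | --b--▸ m1
  m1 = a.a.d.d.0 | --a--▸ m2
  m2 = a.d.d.0 | --a--▸ m3
  m3 = d.d.0 | --d--▸ m4
  m4 = d.0 | --d--▸ m5
  m5 = 0 | stopped
Q's transition system — 6 states:
  n0 = b.a.a.d.d.0 + 0 | --b--▸ n1
  n1 = a.a.d.d.0 | --a--▸ n2
  n2 = a.d.d.0 | --a--▸ n3
  n3 = d.d.0 | --d--▸ n4
  n4 = d.0 | --d--▸ n5
  n5 = 0 | stopped
Bisimilarity quotient blocks:
  B0 = {m0, n0}
  B1 = {m1, n1}
  B2 = {m2, n2}
  B3 = {m3, n3}
  B4 = {m4, n4}
  B5 = {m5, n5}
m0 ∈ B0, n0 ∈ B0 → same block
Bisimilar ⇒ trace-equivalent.

YES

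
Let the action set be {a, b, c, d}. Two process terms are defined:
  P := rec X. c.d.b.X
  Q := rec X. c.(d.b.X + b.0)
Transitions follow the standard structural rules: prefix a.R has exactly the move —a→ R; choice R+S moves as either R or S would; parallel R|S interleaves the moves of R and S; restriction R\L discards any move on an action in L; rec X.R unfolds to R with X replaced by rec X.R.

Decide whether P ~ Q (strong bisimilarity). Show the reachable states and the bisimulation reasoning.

LTS(P): 3 reachable states
  s0 = rec X. c.d.b.X :: --c--▸ s1
  s1 = d.b.(rec X. c.d.b.X) :: --d--▸ s2
  s2 = b.(rec X. c.d.b.X) :: --b--▸ s0
LTS(Q): 4 reachable states
  t0 = rec X. c.(d.b.X + b.0) :: --c--▸ t1
  t1 = d.b.(rec X. c.(d.b.X + b.0)) + b.0 :: --b--▸ t2, --d--▸ t3
  t2 = 0 :: ∅
  t3 = b.(rec X. c.(d.b.X + b.0)) :: --b--▸ t0
Bisimilarity quotient blocks:
  B0 = {s0}
  B1 = {s1}
  B2 = {s2}
  B3 = {t0}
  B4 = {t1}
  B5 = {t3}
  B6 = {t2}
s0 ∈ B0, t0 ∈ B3 → different blocks

not bisimilar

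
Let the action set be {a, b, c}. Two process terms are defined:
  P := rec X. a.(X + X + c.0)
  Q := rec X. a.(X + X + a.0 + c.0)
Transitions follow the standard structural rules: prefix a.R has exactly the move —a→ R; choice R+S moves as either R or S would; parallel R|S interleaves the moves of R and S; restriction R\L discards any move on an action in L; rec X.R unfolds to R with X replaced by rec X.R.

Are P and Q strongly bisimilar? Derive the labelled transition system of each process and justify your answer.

not bisimilar

P's transition system — 3 states:
  u0 = rec X. a.(X + X + c.0) has moves —a→ u1
  u1 = (rec X. a.(X + X + c.0)) + (rec X. a.(X + X + c.0)) + c.0 has moves —a→ u1, —c→ u2
  u2 = 0 has moves stopped
Q's transition system — 3 states:
  v0 = rec X. a.(X + X + a.0 + c.0) has moves —a→ v1
  v1 = (rec X. a.(X + X + a.0 + c.0)) + (rec X. a.(X + X + a.0 + c.0)) + a.0 + c.0 has moves —a→ v1, —a→ v2, —c→ v2
  v2 = 0 has moves stopped
Partition-refinement fixed point:
  B0 = {u0}
  B1 = {u1}
  B2 = {u2, v2}
  B3 = {v0}
  B4 = {v1}
u0 ∈ B0, v0 ∈ B3 → different blocks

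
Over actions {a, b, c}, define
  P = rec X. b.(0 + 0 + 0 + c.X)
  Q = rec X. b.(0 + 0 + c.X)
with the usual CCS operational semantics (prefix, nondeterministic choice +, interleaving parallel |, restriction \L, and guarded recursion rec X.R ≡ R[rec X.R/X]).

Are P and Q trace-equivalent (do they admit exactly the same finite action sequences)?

YES

P's transition system — 2 states:
  m0 = rec X. b.(0 + 0 + 0 + c.X) → =b=> m1
  m1 = 0 + 0 + 0 + c.(rec X. b.(0 + 0 + 0 + c.X)) → =c=> m0
Q's transition system — 2 states:
  n0 = rec X. b.(0 + 0 + c.X) → =b=> n1
  n1 = 0 + 0 + c.(rec X. b.(0 + 0 + c.X)) → =c=> n0
Coarsest stable partition (strong bisimilarity classes):
  B0 = {m0, n0}
  B1 = {m1, n1}
m0 ∈ B0, n0 ∈ B0 → same block
Bisimilar ⇒ trace-equivalent.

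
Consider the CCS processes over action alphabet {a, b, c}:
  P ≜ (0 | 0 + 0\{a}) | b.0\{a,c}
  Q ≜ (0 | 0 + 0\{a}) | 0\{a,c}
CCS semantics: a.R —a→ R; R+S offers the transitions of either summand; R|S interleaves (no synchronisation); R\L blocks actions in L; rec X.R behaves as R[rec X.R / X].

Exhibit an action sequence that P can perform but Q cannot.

b

LTS(P): 2 reachable states
  s0 = (0 | 0 + 0\{a}) | b.0\{a,c} :: ··b··> s1
  s1 = (0 | 0 + 0\{a}) | 0\{a,c} :: (no moves)
LTS(Q): 1 reachable states
  t0 = (0 | 0 + 0\{a}) | 0\{a,c} :: (no moves)
Executing b from P (initial set {s0}):
  [1] b ⇒ {s1}
  P completes σ.
Executing b from Q (initial set {t0}):
  [1] b ⇒ no successor for Q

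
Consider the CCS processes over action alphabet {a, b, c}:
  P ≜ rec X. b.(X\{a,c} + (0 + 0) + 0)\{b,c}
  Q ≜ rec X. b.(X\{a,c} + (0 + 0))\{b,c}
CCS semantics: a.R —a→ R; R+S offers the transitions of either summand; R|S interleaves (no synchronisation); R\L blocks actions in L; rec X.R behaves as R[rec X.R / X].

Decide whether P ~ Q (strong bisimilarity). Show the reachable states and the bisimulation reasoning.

Reachable graph of P (2 states):
  u0 = rec X. b.(X\{a,c} + (0 + 0) + 0)\{b,c} → —b→ u1
  u1 = ((rec X. b.(X\{a,c} + (0 + 0) + 0)\{b,c})\{a,c} + (0 + 0) + 0)\{b,c} → stopped
Reachable graph of Q (2 states):
  v0 = rec X. b.(X\{a,c} + (0 + 0))\{b,c} → —b→ v1
  v1 = ((rec X. b.(X\{a,c} + (0 + 0))\{b,c})\{a,c} + (0 + 0))\{b,c} → stopped
Coarsest stable partition (strong bisimilarity classes):
  B0 = {u0, v0}
  B1 = {u1, v1}
u0 ∈ B0, v0 ∈ B0 → same block

bisimilar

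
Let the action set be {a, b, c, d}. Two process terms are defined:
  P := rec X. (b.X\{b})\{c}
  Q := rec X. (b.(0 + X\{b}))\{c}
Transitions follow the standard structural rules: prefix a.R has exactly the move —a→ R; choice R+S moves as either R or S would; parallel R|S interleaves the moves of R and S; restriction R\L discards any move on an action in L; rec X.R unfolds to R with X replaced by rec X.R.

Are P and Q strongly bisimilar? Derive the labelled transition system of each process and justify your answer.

YES

LTS(P): 2 reachable states
  m0 = rec X. (b.X\{b})\{c} | ··b··> m1
  m1 = (rec X. (b.X\{b})\{c})\{b}\{c} | deadlocked
LTS(Q): 2 reachable states
  n0 = rec X. (b.(0 + X\{b}))\{c} | ··b··> n1
  n1 = (0 + (rec X. (b.(0 + X\{b}))\{c})\{b})\{c} | deadlocked
Coarsest stable partition (strong bisimilarity classes):
  B0 = {m0, n0}
  B1 = {m1, n1}
m0 ∈ B0, n0 ∈ B0 → same block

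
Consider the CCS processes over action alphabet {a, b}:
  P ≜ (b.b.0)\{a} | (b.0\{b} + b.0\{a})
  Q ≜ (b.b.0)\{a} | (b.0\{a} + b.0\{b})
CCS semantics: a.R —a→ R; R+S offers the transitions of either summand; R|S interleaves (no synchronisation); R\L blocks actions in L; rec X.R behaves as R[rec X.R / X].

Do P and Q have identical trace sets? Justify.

Reachable graph of P (9 states):
  p0 = (b.b.0)\{a} | (b.0\{b} + b.0\{a}) ⊢ =b=> p1, =b=> p2, =b=> p3
  p1 = (b.0)\{a} | (b.0\{b} + b.0\{a}) ⊢ =b=> p4, =b=> p5, =b=> p6
  p2 = (b.b.0)\{a} | 0\{a} ⊢ =b=> p4
  p3 = (b.b.0)\{a} | 0\{b} ⊢ =b=> p5
  p4 = (b.0)\{a} | 0\{a} ⊢ =b=> p7
  p5 = (b.0)\{a} | 0\{b} ⊢ =b=> p8
  p6 = 0\{a} | (b.0\{b} + b.0\{a}) ⊢ =b=> p7, =b=> p8
  p7 = 0\{a} | 0\{a} ⊢ (no moves)
  p8 = 0\{a} | 0\{b} ⊢ (no moves)
Reachable graph of Q (9 states):
  q0 = (b.b.0)\{a} | (b.0\{a} + b.0\{b}) ⊢ =b=> q1, =b=> q2, =b=> q3
  q1 = (b.0)\{a} | (b.0\{a} + b.0\{b}) ⊢ =b=> q4, =b=> q5, =b=> q6
  q2 = (b.b.0)\{a} | 0\{a} ⊢ =b=> q4
  q3 = (b.b.0)\{a} | 0\{b} ⊢ =b=> q5
  q4 = (b.0)\{a} | 0\{a} ⊢ =b=> q7
  q5 = (b.0)\{a} | 0\{b} ⊢ =b=> q8
  q6 = 0\{a} | (b.0\{a} + b.0\{b}) ⊢ =b=> q7, =b=> q8
  q7 = 0\{a} | 0\{a} ⊢ (no moves)
  q8 = 0\{a} | 0\{b} ⊢ (no moves)
Partition-refinement fixed point:
  B0 = {p0, q0}
  B1 = {p1, p2, p3, q1, q2, q3}
  B2 = {p4, p5, p6, q4, q5, q6}
  B3 = {p7, p8, q7, q8}
p0 ∈ B0, q0 ∈ B0 → same block
Bisimilar ⇒ trace-equivalent.

traces(P) = traces(Q)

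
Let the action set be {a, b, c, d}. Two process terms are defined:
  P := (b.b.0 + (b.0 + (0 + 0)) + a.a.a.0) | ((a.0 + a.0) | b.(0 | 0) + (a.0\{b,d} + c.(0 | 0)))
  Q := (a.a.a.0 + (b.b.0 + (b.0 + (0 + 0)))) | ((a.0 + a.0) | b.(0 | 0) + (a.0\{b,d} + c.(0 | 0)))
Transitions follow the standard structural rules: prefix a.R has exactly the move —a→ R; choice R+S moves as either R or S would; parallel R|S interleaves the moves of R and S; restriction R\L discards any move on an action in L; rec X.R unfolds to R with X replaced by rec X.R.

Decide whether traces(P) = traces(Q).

Reachable graph of P (30 states):
  s0 = (b.b.0 + (b.0 + (0 + 0)) + a.a.a.0) | ((a.0 + a.0) | b.(0 | 0) + (a.0\{b,d} + c.(0 | 0))) ⊢ ··a··> s1, ··a··> s2, ··a··> s3, ··b··> s4, ··b··> s5, ··b··> s6, ··c··> s7
  s1 = (b.b.0 + (b.0 + (0 + 0)) + a.a.a.0) | (0 | b.(0 | 0)) ⊢ ··a··> s8, ··b··> s10, ··b··> s11, ··b··> s9
  s2 = (b.b.0 + (b.0 + (0 + 0)) + a.a.a.0) | 0\{b,d} ⊢ ··a··> s12, ··b··> s13, ··b··> s14
  s3 = a.a.0 | ((a.0 + a.0) | b.(0 | 0) + (a.0\{b,d} + c.(0 | 0))) ⊢ ··a··> s12, ··a··> s15, ··a··> s8, ··b··> s16, ··c··> s17
  s4 = (b.b.0 + (b.0 + (0 + 0)) + a.a.a.0) | ((a.0 + a.0) | (0 | 0)) ⊢ ··a··> s16, ··a··> s9, ··b··> s18, ··b··> s19
  s5 = 0 | ((a.0 + a.0) | b.(0 | 0) + (a.0\{b,d} + c.(0 | 0))) ⊢ ··a··> s10, ··a··> s13, ··b··> s18, ··c··> s20
  s6 = b.0 | ((a.0 + a.0) | b.(0 | 0) + (a.0\{b,d} + c.(0 | 0))) ⊢ ··a··> s11, ··a··> s14, ··b··> s19, ··b··> s5, ··c··> s21
  s7 = (b.b.0 + (b.0 + (0 + 0)) + a.a.a.0) | (0 | 0) ⊢ ··a··> s17, ··b··> s20, ··b··> s21
  s8 = a.a.0 | (0 | b.(0 | 0)) ⊢ ··a··> s22, ··b··> s23
  s9 = (b.b.0 + (b.0 + (0 + 0)) + a.a.a.0) | (0 | (0 | 0)) ⊢ ··a··> s23, ··b··> s24, ··b··> s25
  s10 = 0 | (0 | b.(0 | 0)) ⊢ ··b··> s24
  s11 = b.0 | (0 | b.(0 | 0)) ⊢ ··b··> s10, ··b··> s25
  s12 = a.a.0 | 0\{b,d} ⊢ ··a··> s26
  s13 = 0 | 0\{b,d} ⊢ stopped
  s14 = b.0 | 0\{b,d} ⊢ ··b··> s13
  s15 = a.0 | ((a.0 + a.0) | b.(0 | 0) + (a.0\{b,d} + c.(0 | 0))) ⊢ ··a··> s22, ··a··> s26, ··a··> s5, ··b··> s27, ··c··> s28
  s16 = a.a.0 | ((a.0 + a.0) | (0 | 0)) ⊢ ··a··> s23, ··a··> s27
  s17 = a.a.0 | (0 | 0) ⊢ ··a··> s28
  s18 = 0 | ((a.0 + a.0) | (0 | 0)) ⊢ ··a··> s24
  s19 = b.0 | ((a.0 + a.0) | (0 | 0)) ⊢ ··a··> s25, ··b··> s18
  s20 = 0 | (0 | 0) ⊢ stopped
  s21 = b.0 | (0 | 0) ⊢ ··b··> s20
  s22 = a.0 | (0 | b.(0 | 0)) ⊢ ··a··> s10, ··b··> s29
  s23 = a.a.0 | (0 | (0 | 0)) ⊢ ··a··> s29
  s24 = 0 | (0 | (0 | 0)) ⊢ stopped
  s25 = b.0 | (0 | (0 | 0)) ⊢ ··b··> s24
  s26 = a.0 | 0\{b,d} ⊢ ··a··> s13
  s27 = a.0 | ((a.0 + a.0) | (0 | 0)) ⊢ ··a··> s18, ··a··> s29
  s28 = a.0 | (0 | 0) ⊢ ··a··> s20
  s29 = a.0 | (0 | (0 | 0)) ⊢ ··a··> s24
Reachable graph of Q (30 states):
  t0 = (a.a.a.0 + (b.b.0 + (b.0 + (0 + 0)))) | ((a.0 + a.0) | b.(0 | 0) + (a.0\{b,d} + c.(0 | 0))) ⊢ ··a··> t1, ··a··> t2, ··a··> t3, ··b··> t4, ··b··> t5, ··b··> t6, ··c··> t7
  t1 = (a.a.a.0 + (b.b.0 + (b.0 + (0 + 0)))) | (0 | b.(0 | 0)) ⊢ ··a··> t8, ··b··> t10, ··b··> t11, ··b··> t9
  t2 = (a.a.a.0 + (b.b.0 + (b.0 + (0 + 0)))) | 0\{b,d} ⊢ ··a··> t12, ··b··> t13, ··b··> t14
  t3 = a.a.0 | ((a.0 + a.0) | b.(0 | 0) + (a.0\{b,d} + c.(0 | 0))) ⊢ ··a··> t12, ··a··> t15, ··a··> t8, ··b··> t16, ··c··> t17
  t4 = (a.a.a.0 + (b.b.0 + (b.0 + (0 + 0)))) | ((a.0 + a.0) | (0 | 0)) ⊢ ··a··> t16, ··a··> t9, ··b··> t18, ··b··> t19
  t5 = 0 | ((a.0 + a.0) | b.(0 | 0) + (a.0\{b,d} + c.(0 | 0))) ⊢ ··a··> t10, ··a··> t13, ··b··> t18, ··c··> t20
  t6 = b.0 | ((a.0 + a.0) | b.(0 | 0) + (a.0\{b,d} + c.(0 | 0))) ⊢ ··a··> t11, ··a··> t14, ··b··> t19, ··b··> t5, ··c··> t21
  t7 = (a.a.a.0 + (b.b.0 + (b.0 + (0 + 0)))) | (0 | 0) ⊢ ··a··> t17, ··b··> t20, ··b··> t21
  t8 = a.a.0 | (0 | b.(0 | 0)) ⊢ ··a··> t22, ··b··> t23
  t9 = (a.a.a.0 + (b.b.0 + (b.0 + (0 + 0)))) | (0 | (0 | 0)) ⊢ ··a··> t23, ··b··> t24, ··b··> t25
  t10 = 0 | (0 | b.(0 | 0)) ⊢ ··b··> t24
  t11 = b.0 | (0 | b.(0 | 0)) ⊢ ··b··> t10, ··b··> t25
  t12 = a.a.0 | 0\{b,d} ⊢ ··a··> t26
  t13 = 0 | 0\{b,d} ⊢ stopped
  t14 = b.0 | 0\{b,d} ⊢ ··b··> t13
  t15 = a.0 | ((a.0 + a.0) | b.(0 | 0) + (a.0\{b,d} + c.(0 | 0))) ⊢ ··a··> t22, ··a··> t26, ··a··> t5, ··b··> t27, ··c··> t28
  t16 = a.a.0 | ((a.0 + a.0) | (0 | 0)) ⊢ ··a··> t23, ··a··> t27
  t17 = a.a.0 | (0 | 0) ⊢ ··a··> t28
  t18 = 0 | ((a.0 + a.0) | (0 | 0)) ⊢ ··a··> t24
  t19 = b.0 | ((a.0 + a.0) | (0 | 0)) ⊢ ··a··> t25, ··b··> t18
  t20 = 0 | (0 | 0) ⊢ stopped
  t21 = b.0 | (0 | 0) ⊢ ··b··> t20
  t22 = a.0 | (0 | b.(0 | 0)) ⊢ ··a··> t10, ··b··> t29
  t23 = a.a.0 | (0 | (0 | 0)) ⊢ ··a··> t29
  t24 = 0 | (0 | (0 | 0)) ⊢ stopped
  t25 = b.0 | (0 | (0 | 0)) ⊢ ··b··> t24
  t26 = a.0 | 0\{b,d} ⊢ ··a··> t13
  t27 = a.0 | ((a.0 + a.0) | (0 | 0)) ⊢ ··a··> t18, ··a··> t29
  t28 = a.0 | (0 | 0) ⊢ ··a··> t20
  t29 = a.0 | (0 | (0 | 0)) ⊢ ··a··> t24
Partition-refinement fixed point:
  B0 = {s0, t0}
  B1 = {s5, t5}
  B2 = {s13, s20, s24, t13, t20, t24}
  B3 = {s18, s26, s28, s29, t18, t26, t28, t29}
  B4 = {s10, s14, s21, s25, t10, t14, t21, t25}
  B5 = {s1, t1}
  B6 = {s8, t8}
  B7 = {s19, s22, t19, t22}
  B8 = {s12, s17, s23, s27, t12, t17, t23, t27}
  B9 = {s2, s7, s9, t2, t7, t9}
  B10 = {s11, t11}
  B11 = {s6, t6}
  B12 = {s3, t3}
  B13 = {s16, t16}
  B14 = {s15, t15}
  B15 = {s4, t4}
s0 ∈ B0, t0 ∈ B0 → same block
Bisimilar ⇒ trace-equivalent.

YES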